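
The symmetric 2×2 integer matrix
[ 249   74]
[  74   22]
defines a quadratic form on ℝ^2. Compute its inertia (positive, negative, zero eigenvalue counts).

step 0: pivot 249 → sign +
step 1: pivot 2/249 → sign +
signature = (2, 0, 0)

Answer: (2, 0, 0)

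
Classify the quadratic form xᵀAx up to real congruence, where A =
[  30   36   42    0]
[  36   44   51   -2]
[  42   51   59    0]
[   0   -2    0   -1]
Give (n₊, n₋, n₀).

Answer: (3, 1, 0)

Derivation:
step 0: pivot 30 → sign +
step 1: pivot 4/5 → sign +
step 2: pivot -1/4 → sign −
step 3: pivot 3 → sign +
signature = (3, 1, 0)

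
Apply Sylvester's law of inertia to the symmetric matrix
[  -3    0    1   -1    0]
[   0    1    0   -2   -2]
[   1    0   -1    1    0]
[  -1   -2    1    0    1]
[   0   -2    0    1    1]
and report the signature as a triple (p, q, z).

step 0: pivot -3 → sign −
step 1: pivot 1 → sign +
step 2: pivot -2/3 → sign −
step 3: pivot -3 → sign −
step 4: row/col 4 already zero → sign 0
signature = (1, 3, 1)

Answer: (1, 3, 1)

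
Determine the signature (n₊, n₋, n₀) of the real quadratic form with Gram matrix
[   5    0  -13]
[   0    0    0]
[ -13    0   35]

step 0: pivot 5 → sign +
step 1: pivot 6/5 → sign +
step 2: row/col 2 already zero → sign 0
signature = (2, 0, 1)

Answer: (2, 0, 1)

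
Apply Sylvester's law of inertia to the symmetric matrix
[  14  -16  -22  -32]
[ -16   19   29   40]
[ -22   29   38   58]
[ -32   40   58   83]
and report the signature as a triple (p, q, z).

Answer: (3, 1, 0)

Derivation:
step 0: pivot 14 → sign +
step 1: pivot 5/7 → sign +
step 2: pivot -87/5 → sign −
step 3: pivot 3/29 → sign +
signature = (3, 1, 0)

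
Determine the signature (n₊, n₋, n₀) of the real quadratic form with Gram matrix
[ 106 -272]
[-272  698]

step 0: pivot 106 → sign +
step 1: pivot 2/53 → sign +
signature = (2, 0, 0)

Answer: (2, 0, 0)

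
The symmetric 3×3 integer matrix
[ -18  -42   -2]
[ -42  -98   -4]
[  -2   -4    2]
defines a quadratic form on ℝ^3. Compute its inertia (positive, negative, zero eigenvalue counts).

step 0: pivot -18 → sign −
step 1: pivot 20/9 → sign +
step 2: pivot -1/5 → sign −
signature = (1, 2, 0)

Answer: (1, 2, 0)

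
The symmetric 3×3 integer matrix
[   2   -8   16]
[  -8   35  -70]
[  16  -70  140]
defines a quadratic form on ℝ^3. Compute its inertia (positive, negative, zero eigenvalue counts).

step 0: pivot 2 → sign +
step 1: pivot 3 → sign +
step 2: row/col 2 already zero → sign 0
signature = (2, 0, 1)

Answer: (2, 0, 1)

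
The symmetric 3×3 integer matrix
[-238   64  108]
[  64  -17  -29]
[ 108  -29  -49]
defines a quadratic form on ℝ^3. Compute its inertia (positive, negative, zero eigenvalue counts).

Answer: (1, 1, 1)

Derivation:
step 0: pivot -238 → sign −
step 1: pivot 25/119 → sign +
step 2: row/col 2 already zero → sign 0
signature = (1, 1, 1)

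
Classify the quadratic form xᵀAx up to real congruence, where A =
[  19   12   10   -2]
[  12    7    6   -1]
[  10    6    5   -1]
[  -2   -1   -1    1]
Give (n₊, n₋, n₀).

step 0: pivot 19 → sign +
step 1: pivot -11/19 → sign −
step 2: pivot -1/11 → sign −
step 3: pivot 1 → sign +
signature = (2, 2, 0)

Answer: (2, 2, 0)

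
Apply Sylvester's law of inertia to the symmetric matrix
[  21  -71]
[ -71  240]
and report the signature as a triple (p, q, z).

Answer: (1, 1, 0)

Derivation:
step 0: pivot 21 → sign +
step 1: pivot -1/21 → sign −
signature = (1, 1, 0)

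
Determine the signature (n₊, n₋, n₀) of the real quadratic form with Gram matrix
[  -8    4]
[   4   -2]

Answer: (0, 1, 1)

Derivation:
step 0: pivot -8 → sign −
step 1: row/col 1 already zero → sign 0
signature = (0, 1, 1)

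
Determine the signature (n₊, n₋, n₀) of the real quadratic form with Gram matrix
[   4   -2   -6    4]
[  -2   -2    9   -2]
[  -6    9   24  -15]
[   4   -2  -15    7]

step 0: pivot 4 → sign +
step 1: pivot -3 → sign −
step 2: pivot 27 → sign +
step 3: row/col 3 already zero → sign 0
signature = (2, 1, 1)

Answer: (2, 1, 1)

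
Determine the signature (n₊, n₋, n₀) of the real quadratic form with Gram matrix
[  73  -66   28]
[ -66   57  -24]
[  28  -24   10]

step 0: pivot 73 → sign +
step 1: pivot -195/73 → sign −
step 2: pivot -6/65 → sign −
signature = (1, 2, 0)

Answer: (1, 2, 0)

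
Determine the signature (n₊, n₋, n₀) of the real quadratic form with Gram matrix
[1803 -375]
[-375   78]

Answer: (2, 0, 0)

Derivation:
step 0: pivot 1803 → sign +
step 1: pivot 3/601 → sign +
signature = (2, 0, 0)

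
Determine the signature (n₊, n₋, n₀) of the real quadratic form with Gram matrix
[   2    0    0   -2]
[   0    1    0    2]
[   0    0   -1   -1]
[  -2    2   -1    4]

step 0: pivot 2 → sign +
step 1: pivot 1 → sign +
step 2: pivot -1 → sign −
step 3: pivot -1 → sign −
signature = (2, 2, 0)

Answer: (2, 2, 0)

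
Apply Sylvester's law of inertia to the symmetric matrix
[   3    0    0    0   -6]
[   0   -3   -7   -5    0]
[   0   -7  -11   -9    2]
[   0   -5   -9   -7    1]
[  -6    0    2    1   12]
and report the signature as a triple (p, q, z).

Answer: (2, 2, 1)

Derivation:
step 0: pivot 3 → sign +
step 1: pivot -3 → sign −
step 2: pivot 16/3 → sign +
step 3: pivot -3/4 → sign −
step 4: row/col 4 already zero → sign 0
signature = (2, 2, 1)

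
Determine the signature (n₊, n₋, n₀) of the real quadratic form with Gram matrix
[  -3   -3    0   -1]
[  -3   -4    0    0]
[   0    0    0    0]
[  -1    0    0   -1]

step 0: pivot -3 → sign −
step 1: pivot -1 → sign −
step 2: pivot 1/3 → sign +
step 3: row/col 3 already zero → sign 0
signature = (1, 2, 1)

Answer: (1, 2, 1)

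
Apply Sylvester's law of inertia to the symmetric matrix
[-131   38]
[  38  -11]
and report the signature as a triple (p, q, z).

Answer: (1, 1, 0)

Derivation:
step 0: pivot -131 → sign −
step 1: pivot 3/131 → sign +
signature = (1, 1, 0)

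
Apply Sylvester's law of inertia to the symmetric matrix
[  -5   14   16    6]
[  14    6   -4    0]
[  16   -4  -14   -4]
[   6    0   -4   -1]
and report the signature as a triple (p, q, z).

step 0: pivot -5 → sign −
step 1: pivot 226/5 → sign +
step 2: pivot 42/113 → sign +
step 3: pivot -1/21 → sign −
signature = (2, 2, 0)

Answer: (2, 2, 0)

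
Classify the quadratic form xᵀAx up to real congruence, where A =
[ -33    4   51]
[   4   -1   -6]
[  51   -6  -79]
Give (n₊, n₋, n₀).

step 0: pivot -33 → sign −
step 1: pivot -17/33 → sign −
step 2: pivot -2/17 → sign −
signature = (0, 3, 0)

Answer: (0, 3, 0)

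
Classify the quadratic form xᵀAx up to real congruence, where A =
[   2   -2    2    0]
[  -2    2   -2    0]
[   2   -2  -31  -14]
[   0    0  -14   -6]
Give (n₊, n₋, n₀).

step 0: pivot 2 → sign +
step 1: pivot -33 → sign −
step 2: pivot -2/33 → sign −
step 3: row/col 3 already zero → sign 0
signature = (1, 2, 1)

Answer: (1, 2, 1)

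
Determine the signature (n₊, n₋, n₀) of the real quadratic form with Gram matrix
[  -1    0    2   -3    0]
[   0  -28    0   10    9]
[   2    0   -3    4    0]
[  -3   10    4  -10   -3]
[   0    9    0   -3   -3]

step 0: pivot -1 → sign −
step 1: pivot -28 → sign −
step 2: pivot 1 → sign +
step 3: pivot -10/7 → sign −
step 4: pivot -3/40 → sign −
signature = (1, 4, 0)

Answer: (1, 4, 0)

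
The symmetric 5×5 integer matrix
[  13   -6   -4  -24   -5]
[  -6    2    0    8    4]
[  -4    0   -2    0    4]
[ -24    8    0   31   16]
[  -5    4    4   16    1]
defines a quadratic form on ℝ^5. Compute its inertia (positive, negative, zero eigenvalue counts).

step 0: pivot 13 → sign +
step 1: pivot -10/13 → sign −
step 2: pivot 6/5 → sign +
step 3: pivot -1 → sign −
step 4: pivot 2/3 → sign +
signature = (3, 2, 0)

Answer: (3, 2, 0)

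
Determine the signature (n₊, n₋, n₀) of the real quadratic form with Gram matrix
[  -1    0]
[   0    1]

step 0: pivot -1 → sign −
step 1: pivot 1 → sign +
signature = (1, 1, 0)

Answer: (1, 1, 0)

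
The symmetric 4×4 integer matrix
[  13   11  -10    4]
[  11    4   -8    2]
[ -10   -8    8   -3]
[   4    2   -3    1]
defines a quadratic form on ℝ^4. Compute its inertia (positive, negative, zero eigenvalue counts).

step 0: pivot 13 → sign +
step 1: pivot -69/13 → sign −
step 2: pivot 8/23 → sign +
step 3: pivot 1/8 → sign +
signature = (3, 1, 0)

Answer: (3, 1, 0)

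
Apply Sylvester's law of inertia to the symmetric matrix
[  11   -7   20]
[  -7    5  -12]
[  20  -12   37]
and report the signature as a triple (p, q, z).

step 0: pivot 11 → sign +
step 1: pivot 6/11 → sign +
step 2: pivot -1/3 → sign −
signature = (2, 1, 0)

Answer: (2, 1, 0)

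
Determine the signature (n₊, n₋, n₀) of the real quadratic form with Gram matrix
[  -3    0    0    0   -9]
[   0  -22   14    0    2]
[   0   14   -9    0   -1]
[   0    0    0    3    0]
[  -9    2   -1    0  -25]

Answer: (2, 3, 0)

Derivation:
step 0: pivot -3 → sign −
step 1: pivot -22 → sign −
step 2: pivot -1/11 → sign −
step 3: pivot 3 → sign +
step 4: pivot 3 → sign +
signature = (2, 3, 0)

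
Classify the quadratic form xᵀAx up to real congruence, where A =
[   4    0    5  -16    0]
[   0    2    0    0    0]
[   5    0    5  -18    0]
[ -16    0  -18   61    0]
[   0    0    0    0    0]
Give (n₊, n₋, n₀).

Answer: (3, 1, 1)

Derivation:
step 0: pivot 4 → sign +
step 1: pivot 2 → sign +
step 2: pivot -5/4 → sign −
step 3: pivot 1/5 → sign +
step 4: row/col 4 already zero → sign 0
signature = (3, 1, 1)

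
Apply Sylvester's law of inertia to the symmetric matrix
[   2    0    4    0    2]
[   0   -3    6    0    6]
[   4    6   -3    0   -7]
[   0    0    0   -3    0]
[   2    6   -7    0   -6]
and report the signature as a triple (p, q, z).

Answer: (3, 2, 0)

Derivation:
step 0: pivot 2 → sign +
step 1: pivot -3 → sign −
step 2: pivot 1 → sign +
step 3: pivot -3 → sign −
step 4: pivot 3 → sign +
signature = (3, 2, 0)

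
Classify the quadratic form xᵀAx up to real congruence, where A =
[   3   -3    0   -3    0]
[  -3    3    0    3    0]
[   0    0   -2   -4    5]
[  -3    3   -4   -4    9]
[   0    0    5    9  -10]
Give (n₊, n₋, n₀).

step 0: pivot 3 → sign +
step 1: pivot -2 → sign −
step 2: pivot 1 → sign +
step 3: pivot 3/2 → sign +
step 4: row/col 4 already zero → sign 0
signature = (3, 1, 1)

Answer: (3, 1, 1)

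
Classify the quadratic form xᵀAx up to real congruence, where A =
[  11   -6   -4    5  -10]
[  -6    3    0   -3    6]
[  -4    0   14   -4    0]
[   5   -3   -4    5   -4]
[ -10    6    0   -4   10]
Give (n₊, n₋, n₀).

step 0: pivot 11 → sign +
step 1: pivot -3/11 → sign −
step 2: pivot 30 → sign +
step 3: pivot 3 → sign +
step 4: pivot -2/15 → sign −
signature = (3, 2, 0)

Answer: (3, 2, 0)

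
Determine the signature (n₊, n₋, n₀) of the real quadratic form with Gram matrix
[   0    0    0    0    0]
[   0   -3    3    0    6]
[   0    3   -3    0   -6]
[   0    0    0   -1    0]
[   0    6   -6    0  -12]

step 0: pivot -3 → sign −
step 1: pivot -1 → sign −
step 2: row/col 2 already zero → sign 0
step 3: row/col 3 already zero → sign 0
step 4: row/col 4 already zero → sign 0
signature = (0, 2, 3)

Answer: (0, 2, 3)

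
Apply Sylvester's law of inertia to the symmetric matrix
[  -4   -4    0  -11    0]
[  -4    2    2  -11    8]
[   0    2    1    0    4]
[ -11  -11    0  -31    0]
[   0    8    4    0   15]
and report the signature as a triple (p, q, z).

Answer: (2, 3, 0)

Derivation:
step 0: pivot -4 → sign −
step 1: pivot 6 → sign +
step 2: pivot 1/3 → sign +
step 3: pivot -3/4 → sign −
step 4: pivot -1 → sign −
signature = (2, 3, 0)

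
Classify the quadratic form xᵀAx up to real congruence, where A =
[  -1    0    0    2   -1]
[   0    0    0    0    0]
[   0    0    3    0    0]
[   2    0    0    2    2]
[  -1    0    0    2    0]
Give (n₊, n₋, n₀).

step 0: pivot -1 → sign −
step 1: pivot 3 → sign +
step 2: pivot 6 → sign +
step 3: pivot 1 → sign +
step 4: row/col 4 already zero → sign 0
signature = (3, 1, 1)

Answer: (3, 1, 1)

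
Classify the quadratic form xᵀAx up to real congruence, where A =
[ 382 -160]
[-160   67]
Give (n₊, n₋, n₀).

Answer: (1, 1, 0)

Derivation:
step 0: pivot 382 → sign +
step 1: pivot -3/191 → sign −
signature = (1, 1, 0)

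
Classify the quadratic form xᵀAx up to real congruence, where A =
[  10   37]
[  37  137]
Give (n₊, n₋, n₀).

Answer: (2, 0, 0)

Derivation:
step 0: pivot 10 → sign +
step 1: pivot 1/10 → sign +
signature = (2, 0, 0)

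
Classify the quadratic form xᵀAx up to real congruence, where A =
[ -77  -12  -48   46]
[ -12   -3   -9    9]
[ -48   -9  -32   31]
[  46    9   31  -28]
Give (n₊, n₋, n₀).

Answer: (1, 3, 0)

Derivation:
step 0: pivot -77 → sign −
step 1: pivot -87/77 → sign −
step 2: pivot -1/29 → sign −
step 3: pivot 3 → sign +
signature = (1, 3, 0)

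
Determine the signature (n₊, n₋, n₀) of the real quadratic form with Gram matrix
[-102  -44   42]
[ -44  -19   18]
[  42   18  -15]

step 0: pivot -102 → sign −
step 1: pivot -1/51 → sign −
step 2: pivot 3 → sign +
signature = (1, 2, 0)

Answer: (1, 2, 0)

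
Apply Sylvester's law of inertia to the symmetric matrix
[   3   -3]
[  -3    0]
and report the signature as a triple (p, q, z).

step 0: pivot 3 → sign +
step 1: pivot -3 → sign −
signature = (1, 1, 0)

Answer: (1, 1, 0)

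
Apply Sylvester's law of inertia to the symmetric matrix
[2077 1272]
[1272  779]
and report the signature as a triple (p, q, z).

step 0: pivot 2077 → sign +
step 1: pivot -1/2077 → sign −
signature = (1, 1, 0)

Answer: (1, 1, 0)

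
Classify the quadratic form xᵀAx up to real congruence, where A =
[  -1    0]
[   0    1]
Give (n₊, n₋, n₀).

Answer: (1, 1, 0)

Derivation:
step 0: pivot -1 → sign −
step 1: pivot 1 → sign +
signature = (1, 1, 0)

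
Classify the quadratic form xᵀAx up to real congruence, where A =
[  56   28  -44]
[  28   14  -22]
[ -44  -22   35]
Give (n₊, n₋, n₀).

step 0: pivot 56 → sign +
step 1: pivot 3/7 → sign +
step 2: row/col 2 already zero → sign 0
signature = (2, 0, 1)

Answer: (2, 0, 1)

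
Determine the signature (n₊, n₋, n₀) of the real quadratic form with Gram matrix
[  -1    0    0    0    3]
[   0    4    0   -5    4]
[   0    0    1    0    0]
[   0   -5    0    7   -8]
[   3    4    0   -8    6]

step 0: pivot -1 → sign −
step 1: pivot 4 → sign +
step 2: pivot 1 → sign +
step 3: pivot 3/4 → sign +
step 4: pivot -1 → sign −
signature = (3, 2, 0)

Answer: (3, 2, 0)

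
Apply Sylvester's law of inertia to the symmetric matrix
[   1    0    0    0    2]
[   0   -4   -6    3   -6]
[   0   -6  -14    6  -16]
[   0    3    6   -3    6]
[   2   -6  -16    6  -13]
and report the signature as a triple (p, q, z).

Answer: (2, 3, 0)

Derivation:
step 0: pivot 1 → sign +
step 1: pivot -4 → sign −
step 2: pivot -5 → sign −
step 3: pivot -3/10 → sign −
step 4: pivot 3 → sign +
signature = (2, 3, 0)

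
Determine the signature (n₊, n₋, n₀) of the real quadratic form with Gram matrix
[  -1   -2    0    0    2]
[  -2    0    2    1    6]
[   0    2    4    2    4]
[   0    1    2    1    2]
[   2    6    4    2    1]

step 0: pivot -1 → sign −
step 1: pivot 4 → sign +
step 2: pivot 3 → sign +
step 3: pivot 1 → sign +
step 4: row/col 4 already zero → sign 0
signature = (3, 1, 1)

Answer: (3, 1, 1)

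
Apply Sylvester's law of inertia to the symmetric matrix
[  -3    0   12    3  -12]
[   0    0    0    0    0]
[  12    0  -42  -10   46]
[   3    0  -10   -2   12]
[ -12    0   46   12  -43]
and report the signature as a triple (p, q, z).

Answer: (3, 1, 1)

Derivation:
step 0: pivot -3 → sign −
step 1: pivot 6 → sign +
step 2: pivot 1/3 → sign +
step 3: pivot 3 → sign +
step 4: row/col 4 already zero → sign 0
signature = (3, 1, 1)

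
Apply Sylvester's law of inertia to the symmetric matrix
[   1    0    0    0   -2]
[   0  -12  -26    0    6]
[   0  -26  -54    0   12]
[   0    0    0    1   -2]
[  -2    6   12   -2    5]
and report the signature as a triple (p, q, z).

Answer: (3, 2, 0)

Derivation:
step 0: pivot 1 → sign +
step 1: pivot -12 → sign −
step 2: pivot 7/3 → sign +
step 3: pivot 1 → sign +
step 4: pivot -3/7 → sign −
signature = (3, 2, 0)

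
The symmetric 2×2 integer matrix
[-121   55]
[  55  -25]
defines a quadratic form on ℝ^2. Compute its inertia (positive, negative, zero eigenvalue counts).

step 0: pivot -121 → sign −
step 1: row/col 1 already zero → sign 0
signature = (0, 1, 1)

Answer: (0, 1, 1)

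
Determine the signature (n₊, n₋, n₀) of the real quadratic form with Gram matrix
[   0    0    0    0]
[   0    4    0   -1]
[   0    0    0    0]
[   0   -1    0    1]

step 0: pivot 4 → sign +
step 1: pivot 3/4 → sign +
step 2: row/col 2 already zero → sign 0
step 3: row/col 3 already zero → sign 0
signature = (2, 0, 2)

Answer: (2, 0, 2)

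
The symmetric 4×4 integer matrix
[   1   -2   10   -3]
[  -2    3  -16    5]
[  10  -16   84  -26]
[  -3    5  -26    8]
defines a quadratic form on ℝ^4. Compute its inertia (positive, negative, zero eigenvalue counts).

step 0: pivot 1 → sign +
step 1: pivot -1 → sign −
step 2: row/col 2 already zero → sign 0
step 3: row/col 3 already zero → sign 0
signature = (1, 1, 2)

Answer: (1, 1, 2)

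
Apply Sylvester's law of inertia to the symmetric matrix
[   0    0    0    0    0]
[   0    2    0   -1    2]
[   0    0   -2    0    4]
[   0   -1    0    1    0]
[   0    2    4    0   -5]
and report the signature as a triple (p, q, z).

Answer: (2, 2, 1)

Derivation:
step 0: pivot 2 → sign +
step 1: pivot -2 → sign −
step 2: pivot 1/2 → sign +
step 3: pivot -1 → sign −
step 4: row/col 4 already zero → sign 0
signature = (2, 2, 1)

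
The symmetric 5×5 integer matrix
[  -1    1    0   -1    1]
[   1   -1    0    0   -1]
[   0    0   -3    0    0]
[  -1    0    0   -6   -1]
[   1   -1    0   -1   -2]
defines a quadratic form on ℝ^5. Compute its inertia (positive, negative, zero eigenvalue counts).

Answer: (1, 4, 0)

Derivation:
step 0: pivot -1 → sign −
step 1: pivot -3 → sign −
step 2: pivot -5 → sign −
step 3: pivot 1/5 → sign +
step 4: pivot -1 → sign −
signature = (1, 4, 0)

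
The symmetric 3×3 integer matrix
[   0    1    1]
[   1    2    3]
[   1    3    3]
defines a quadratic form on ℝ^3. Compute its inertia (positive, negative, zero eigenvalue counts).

Answer: (1, 2, 0)

Derivation:
step 0: pivot 2 → sign +
step 1: pivot -1/2 → sign −
step 2: pivot -1 → sign −
signature = (1, 2, 0)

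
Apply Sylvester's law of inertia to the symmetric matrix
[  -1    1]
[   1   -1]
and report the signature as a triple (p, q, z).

step 0: pivot -1 → sign −
step 1: row/col 1 already zero → sign 0
signature = (0, 1, 1)

Answer: (0, 1, 1)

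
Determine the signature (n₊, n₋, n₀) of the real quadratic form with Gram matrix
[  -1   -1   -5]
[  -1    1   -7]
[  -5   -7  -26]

step 0: pivot -1 → sign −
step 1: pivot 2 → sign +
step 2: pivot -3 → sign −
signature = (1, 2, 0)

Answer: (1, 2, 0)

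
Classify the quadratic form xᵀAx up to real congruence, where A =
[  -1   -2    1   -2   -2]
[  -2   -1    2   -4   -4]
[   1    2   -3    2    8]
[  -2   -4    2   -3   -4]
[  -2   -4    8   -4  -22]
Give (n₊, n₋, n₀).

step 0: pivot -1 → sign −
step 1: pivot 3 → sign +
step 2: pivot -2 → sign −
step 3: pivot 1 → sign +
step 4: row/col 4 already zero → sign 0
signature = (2, 2, 1)

Answer: (2, 2, 1)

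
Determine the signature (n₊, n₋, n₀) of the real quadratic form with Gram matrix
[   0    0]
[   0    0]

step 0: row/col 0 already zero → sign 0
step 1: row/col 1 already zero → sign 0
signature = (0, 0, 2)

Answer: (0, 0, 2)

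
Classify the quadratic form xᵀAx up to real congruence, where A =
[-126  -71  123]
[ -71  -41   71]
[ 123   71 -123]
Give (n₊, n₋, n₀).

step 0: pivot -126 → sign −
step 1: pivot -125/126 → sign −
step 2: pivot -6/125 → sign −
signature = (0, 3, 0)

Answer: (0, 3, 0)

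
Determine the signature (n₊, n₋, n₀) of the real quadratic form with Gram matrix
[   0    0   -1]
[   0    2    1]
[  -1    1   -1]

Answer: (2, 1, 0)

Derivation:
step 0: pivot 2 → sign +
step 1: pivot -3/2 → sign −
step 2: pivot 2/3 → sign +
signature = (2, 1, 0)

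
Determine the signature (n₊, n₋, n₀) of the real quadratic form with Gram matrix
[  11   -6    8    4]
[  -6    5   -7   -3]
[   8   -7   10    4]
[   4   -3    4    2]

step 0: pivot 11 → sign +
step 1: pivot 19/11 → sign +
step 2: pivot 3/19 → sign +
step 3: row/col 3 already zero → sign 0
signature = (3, 0, 1)

Answer: (3, 0, 1)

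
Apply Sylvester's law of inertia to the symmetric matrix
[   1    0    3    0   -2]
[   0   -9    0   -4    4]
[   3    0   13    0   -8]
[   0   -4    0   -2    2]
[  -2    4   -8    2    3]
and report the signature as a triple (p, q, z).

Answer: (2, 2, 1)

Derivation:
step 0: pivot 1 → sign +
step 1: pivot -9 → sign −
step 2: pivot 4 → sign +
step 3: pivot -2/9 → sign −
step 4: row/col 4 already zero → sign 0
signature = (2, 2, 1)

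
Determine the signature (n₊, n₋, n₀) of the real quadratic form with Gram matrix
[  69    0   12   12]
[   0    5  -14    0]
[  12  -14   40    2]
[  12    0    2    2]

Answer: (2, 2, 0)

Derivation:
step 0: pivot 69 → sign +
step 1: pivot 5 → sign +
step 2: pivot -148/115 → sign −
step 3: pivot -3/37 → sign −
signature = (2, 2, 0)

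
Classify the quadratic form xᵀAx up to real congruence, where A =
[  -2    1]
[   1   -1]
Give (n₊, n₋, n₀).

Answer: (0, 2, 0)

Derivation:
step 0: pivot -2 → sign −
step 1: pivot -1/2 → sign −
signature = (0, 2, 0)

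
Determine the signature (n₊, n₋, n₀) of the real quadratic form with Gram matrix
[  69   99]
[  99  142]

step 0: pivot 69 → sign +
step 1: pivot -1/23 → sign −
signature = (1, 1, 0)

Answer: (1, 1, 0)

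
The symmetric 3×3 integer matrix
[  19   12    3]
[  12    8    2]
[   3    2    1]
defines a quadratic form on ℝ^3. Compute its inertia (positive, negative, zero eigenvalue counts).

step 0: pivot 19 → sign +
step 1: pivot 8/19 → sign +
step 2: pivot 1/2 → sign +
signature = (3, 0, 0)

Answer: (3, 0, 0)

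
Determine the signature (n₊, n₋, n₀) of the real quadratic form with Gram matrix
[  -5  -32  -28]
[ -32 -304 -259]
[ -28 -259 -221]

Answer: (0, 3, 0)

Derivation:
step 0: pivot -5 → sign −
step 1: pivot -496/5 → sign −
step 2: pivot -3/496 → sign −
signature = (0, 3, 0)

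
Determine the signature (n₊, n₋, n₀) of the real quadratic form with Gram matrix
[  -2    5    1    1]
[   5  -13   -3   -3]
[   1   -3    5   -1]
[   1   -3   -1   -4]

Answer: (1, 3, 0)

Derivation:
step 0: pivot -2 → sign −
step 1: pivot -1/2 → sign −
step 2: pivot 6 → sign +
step 3: pivot -3 → sign −
signature = (1, 3, 0)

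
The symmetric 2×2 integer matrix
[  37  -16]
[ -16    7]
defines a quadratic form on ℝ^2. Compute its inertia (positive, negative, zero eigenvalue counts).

Answer: (2, 0, 0)

Derivation:
step 0: pivot 37 → sign +
step 1: pivot 3/37 → sign +
signature = (2, 0, 0)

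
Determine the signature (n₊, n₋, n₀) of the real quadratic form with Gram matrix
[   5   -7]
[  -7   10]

Answer: (2, 0, 0)

Derivation:
step 0: pivot 5 → sign +
step 1: pivot 1/5 → sign +
signature = (2, 0, 0)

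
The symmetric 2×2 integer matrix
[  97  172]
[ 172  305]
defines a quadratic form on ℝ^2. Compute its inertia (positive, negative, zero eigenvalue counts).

Answer: (2, 0, 0)

Derivation:
step 0: pivot 97 → sign +
step 1: pivot 1/97 → sign +
signature = (2, 0, 0)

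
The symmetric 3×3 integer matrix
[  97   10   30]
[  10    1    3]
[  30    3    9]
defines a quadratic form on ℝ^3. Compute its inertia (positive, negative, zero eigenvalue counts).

step 0: pivot 97 → sign +
step 1: pivot -3/97 → sign −
step 2: row/col 2 already zero → sign 0
signature = (1, 1, 1)

Answer: (1, 1, 1)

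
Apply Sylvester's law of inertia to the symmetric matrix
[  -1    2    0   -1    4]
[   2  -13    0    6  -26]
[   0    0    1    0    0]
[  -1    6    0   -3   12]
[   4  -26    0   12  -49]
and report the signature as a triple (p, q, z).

Answer: (2, 3, 0)

Derivation:
step 0: pivot -1 → sign −
step 1: pivot -9 → sign −
step 2: pivot 1 → sign +
step 3: pivot -2/9 → sign −
step 4: pivot 3 → sign +
signature = (2, 3, 0)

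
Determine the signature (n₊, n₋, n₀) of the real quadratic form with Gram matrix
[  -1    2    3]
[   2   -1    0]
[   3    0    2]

Answer: (1, 2, 0)

Derivation:
step 0: pivot -1 → sign −
step 1: pivot 3 → sign +
step 2: pivot -1 → sign −
signature = (1, 2, 0)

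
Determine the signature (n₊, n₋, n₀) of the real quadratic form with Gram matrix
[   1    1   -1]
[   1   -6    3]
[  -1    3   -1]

Answer: (2, 1, 0)

Derivation:
step 0: pivot 1 → sign +
step 1: pivot -7 → sign −
step 2: pivot 2/7 → sign +
signature = (2, 1, 0)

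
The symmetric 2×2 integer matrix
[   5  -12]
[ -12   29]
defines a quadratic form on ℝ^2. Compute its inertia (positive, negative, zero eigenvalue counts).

step 0: pivot 5 → sign +
step 1: pivot 1/5 → sign +
signature = (2, 0, 0)

Answer: (2, 0, 0)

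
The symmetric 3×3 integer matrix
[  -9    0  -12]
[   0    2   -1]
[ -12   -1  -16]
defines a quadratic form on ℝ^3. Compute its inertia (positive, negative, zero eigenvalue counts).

step 0: pivot -9 → sign −
step 1: pivot 2 → sign +
step 2: pivot -1/2 → sign −
signature = (1, 2, 0)

Answer: (1, 2, 0)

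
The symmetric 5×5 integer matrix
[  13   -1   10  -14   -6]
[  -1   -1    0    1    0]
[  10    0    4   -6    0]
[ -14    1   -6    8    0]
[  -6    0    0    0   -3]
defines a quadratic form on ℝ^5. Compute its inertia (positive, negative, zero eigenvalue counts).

step 0: pivot 13 → sign +
step 1: pivot -14/13 → sign −
step 2: pivot -22/7 → sign −
step 3: pivot 3/11 → sign +
step 4: row/col 4 already zero → sign 0
signature = (2, 2, 1)

Answer: (2, 2, 1)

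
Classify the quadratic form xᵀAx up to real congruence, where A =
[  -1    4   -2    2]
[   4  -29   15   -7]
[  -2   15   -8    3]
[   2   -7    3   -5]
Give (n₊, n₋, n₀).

Answer: (0, 3, 1)

Derivation:
step 0: pivot -1 → sign −
step 1: pivot -13 → sign −
step 2: pivot -3/13 → sign −
step 3: row/col 3 already zero → sign 0
signature = (0, 3, 1)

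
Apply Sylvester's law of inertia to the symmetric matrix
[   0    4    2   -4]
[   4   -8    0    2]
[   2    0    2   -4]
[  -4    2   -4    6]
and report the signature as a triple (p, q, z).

Answer: (2, 2, 0)

Derivation:
step 0: pivot -8 → sign −
step 1: pivot 2 → sign +
step 2: pivot 2 → sign +
step 3: pivot -1/2 → sign −
signature = (2, 2, 0)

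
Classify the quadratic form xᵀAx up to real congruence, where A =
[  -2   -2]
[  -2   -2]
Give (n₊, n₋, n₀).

step 0: pivot -2 → sign −
step 1: row/col 1 already zero → sign 0
signature = (0, 1, 1)

Answer: (0, 1, 1)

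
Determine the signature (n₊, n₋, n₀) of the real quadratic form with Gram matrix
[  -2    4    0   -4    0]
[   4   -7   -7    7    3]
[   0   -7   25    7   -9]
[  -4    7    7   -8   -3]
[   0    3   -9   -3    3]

Answer: (1, 3, 1)

Derivation:
step 0: pivot -2 → sign −
step 1: pivot 1 → sign +
step 2: pivot -24 → sign −
step 3: pivot -1 → sign −
step 4: row/col 4 already zero → sign 0
signature = (1, 3, 1)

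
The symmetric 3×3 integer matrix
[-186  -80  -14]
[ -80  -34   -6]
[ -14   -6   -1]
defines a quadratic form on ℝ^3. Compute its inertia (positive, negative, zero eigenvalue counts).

Answer: (2, 1, 0)

Derivation:
step 0: pivot -186 → sign −
step 1: pivot 38/93 → sign +
step 2: pivot 1/19 → sign +
signature = (2, 1, 0)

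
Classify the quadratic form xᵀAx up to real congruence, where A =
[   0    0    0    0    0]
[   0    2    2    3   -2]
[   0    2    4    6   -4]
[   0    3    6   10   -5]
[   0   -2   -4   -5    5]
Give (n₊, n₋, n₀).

step 0: pivot 2 → sign +
step 1: pivot 2 → sign +
step 2: pivot 1 → sign +
step 3: row/col 3 already zero → sign 0
step 4: row/col 4 already zero → sign 0
signature = (3, 0, 2)

Answer: (3, 0, 2)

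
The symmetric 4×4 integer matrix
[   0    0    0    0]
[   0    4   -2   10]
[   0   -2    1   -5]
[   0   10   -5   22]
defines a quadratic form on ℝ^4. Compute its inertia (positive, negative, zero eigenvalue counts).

Answer: (1, 1, 2)

Derivation:
step 0: pivot 4 → sign +
step 1: pivot -3 → sign −
step 2: row/col 2 already zero → sign 0
step 3: row/col 3 already zero → sign 0
signature = (1, 1, 2)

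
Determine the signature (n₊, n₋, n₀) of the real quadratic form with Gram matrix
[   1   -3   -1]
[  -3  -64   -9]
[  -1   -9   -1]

Answer: (1, 2, 0)

Derivation:
step 0: pivot 1 → sign +
step 1: pivot -73 → sign −
step 2: pivot -2/73 → sign −
signature = (1, 2, 0)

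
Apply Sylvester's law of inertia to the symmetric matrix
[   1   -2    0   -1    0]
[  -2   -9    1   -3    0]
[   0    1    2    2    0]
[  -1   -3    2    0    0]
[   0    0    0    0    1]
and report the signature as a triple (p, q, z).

Answer: (3, 2, 0)

Derivation:
step 0: pivot 1 → sign +
step 1: pivot -13 → sign −
step 2: pivot 27/13 → sign +
step 3: pivot -1/3 → sign −
step 4: pivot 1 → sign +
signature = (3, 2, 0)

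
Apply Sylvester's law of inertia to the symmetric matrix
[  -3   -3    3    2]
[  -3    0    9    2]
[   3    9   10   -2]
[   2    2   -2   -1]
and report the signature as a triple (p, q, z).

step 0: pivot -3 → sign −
step 1: pivot 3 → sign +
step 2: pivot 1 → sign +
step 3: pivot 1/3 → sign +
signature = (3, 1, 0)

Answer: (3, 1, 0)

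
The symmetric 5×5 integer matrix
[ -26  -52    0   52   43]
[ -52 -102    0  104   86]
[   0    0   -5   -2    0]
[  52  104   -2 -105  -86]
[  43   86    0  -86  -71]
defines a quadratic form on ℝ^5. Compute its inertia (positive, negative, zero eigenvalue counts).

step 0: pivot -26 → sign −
step 1: pivot 2 → sign +
step 2: pivot -5 → sign −
step 3: pivot -1/5 → sign −
step 4: pivot 3/26 → sign +
signature = (2, 3, 0)

Answer: (2, 3, 0)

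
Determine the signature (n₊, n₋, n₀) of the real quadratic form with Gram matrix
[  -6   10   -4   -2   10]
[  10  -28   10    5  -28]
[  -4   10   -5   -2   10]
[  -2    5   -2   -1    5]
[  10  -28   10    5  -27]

step 0: pivot -6 → sign −
step 1: pivot -34/3 → sign −
step 2: pivot -23/17 → sign −
step 3: pivot -3/46 → sign −
step 4: pivot 1 → sign +
signature = (1, 4, 0)

Answer: (1, 4, 0)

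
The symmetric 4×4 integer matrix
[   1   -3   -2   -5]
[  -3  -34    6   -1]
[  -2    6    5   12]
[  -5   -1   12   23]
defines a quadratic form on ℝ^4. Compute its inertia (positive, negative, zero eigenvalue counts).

step 0: pivot 1 → sign +
step 1: pivot -43 → sign −
step 2: pivot 1 → sign +
step 3: pivot -2/43 → sign −
signature = (2, 2, 0)

Answer: (2, 2, 0)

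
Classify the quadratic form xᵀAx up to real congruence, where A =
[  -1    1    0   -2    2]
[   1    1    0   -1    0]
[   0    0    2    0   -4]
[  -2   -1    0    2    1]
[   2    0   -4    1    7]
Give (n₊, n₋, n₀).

step 0: pivot -1 → sign −
step 1: pivot 2 → sign +
step 2: pivot 2 → sign +
step 3: pivot 3/2 → sign +
step 4: pivot 1 → sign +
signature = (4, 1, 0)

Answer: (4, 1, 0)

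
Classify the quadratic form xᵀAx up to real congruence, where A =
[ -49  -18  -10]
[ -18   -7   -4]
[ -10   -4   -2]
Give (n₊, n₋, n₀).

Answer: (1, 2, 0)

Derivation:
step 0: pivot -49 → sign −
step 1: pivot -19/49 → sign −
step 2: pivot 6/19 → sign +
signature = (1, 2, 0)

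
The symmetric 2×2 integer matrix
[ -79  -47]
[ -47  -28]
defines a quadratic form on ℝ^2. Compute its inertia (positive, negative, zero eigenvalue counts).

Answer: (0, 2, 0)

Derivation:
step 0: pivot -79 → sign −
step 1: pivot -3/79 → sign −
signature = (0, 2, 0)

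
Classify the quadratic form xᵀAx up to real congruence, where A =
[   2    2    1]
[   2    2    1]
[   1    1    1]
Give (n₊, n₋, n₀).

step 0: pivot 2 → sign +
step 1: pivot 1/2 → sign +
step 2: row/col 2 already zero → sign 0
signature = (2, 0, 1)

Answer: (2, 0, 1)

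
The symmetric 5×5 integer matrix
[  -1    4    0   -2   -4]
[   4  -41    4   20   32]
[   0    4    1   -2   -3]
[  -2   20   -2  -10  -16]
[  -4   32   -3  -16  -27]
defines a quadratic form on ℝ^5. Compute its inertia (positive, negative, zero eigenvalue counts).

Answer: (1, 4, 0)

Derivation:
step 0: pivot -1 → sign −
step 1: pivot -25 → sign −
step 2: pivot 41/25 → sign +
step 3: pivot -10/41 → sign −
step 4: pivot -2/5 → sign −
signature = (1, 4, 0)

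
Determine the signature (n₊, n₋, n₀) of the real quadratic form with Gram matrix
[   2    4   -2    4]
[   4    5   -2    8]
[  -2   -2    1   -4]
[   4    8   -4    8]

Answer: (2, 1, 1)

Derivation:
step 0: pivot 2 → sign +
step 1: pivot -3 → sign −
step 2: pivot 1/3 → sign +
step 3: row/col 3 already zero → sign 0
signature = (2, 1, 1)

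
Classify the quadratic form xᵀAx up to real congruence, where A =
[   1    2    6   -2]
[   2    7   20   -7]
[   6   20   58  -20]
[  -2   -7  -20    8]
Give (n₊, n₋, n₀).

Answer: (4, 0, 0)

Derivation:
step 0: pivot 1 → sign +
step 1: pivot 3 → sign +
step 2: pivot 2/3 → sign +
step 3: pivot 1 → sign +
signature = (4, 0, 0)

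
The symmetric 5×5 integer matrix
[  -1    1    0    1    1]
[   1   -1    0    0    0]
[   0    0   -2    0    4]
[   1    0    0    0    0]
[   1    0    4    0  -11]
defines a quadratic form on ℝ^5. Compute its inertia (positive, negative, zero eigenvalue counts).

step 0: pivot -1 → sign −
step 1: pivot -2 → sign −
step 2: pivot 1 → sign +
step 3: pivot -1 → sign −
step 4: pivot -3 → sign −
signature = (1, 4, 0)

Answer: (1, 4, 0)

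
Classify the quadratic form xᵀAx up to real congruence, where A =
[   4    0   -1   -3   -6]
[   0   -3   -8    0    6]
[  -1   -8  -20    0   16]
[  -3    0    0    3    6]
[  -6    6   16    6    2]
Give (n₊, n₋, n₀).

step 0: pivot 4 → sign +
step 1: pivot -3 → sign −
step 2: pivot 13/12 → sign +
step 3: pivot 3/13 → sign +
step 4: pivot 2 → sign +
signature = (4, 1, 0)

Answer: (4, 1, 0)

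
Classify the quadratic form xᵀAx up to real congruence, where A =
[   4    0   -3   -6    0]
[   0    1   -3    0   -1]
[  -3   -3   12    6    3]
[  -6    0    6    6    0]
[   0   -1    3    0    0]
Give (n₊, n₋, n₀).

step 0: pivot 4 → sign +
step 1: pivot 1 → sign +
step 2: pivot 3/4 → sign +
step 3: pivot -6 → sign −
step 4: pivot -1 → sign −
signature = (3, 2, 0)

Answer: (3, 2, 0)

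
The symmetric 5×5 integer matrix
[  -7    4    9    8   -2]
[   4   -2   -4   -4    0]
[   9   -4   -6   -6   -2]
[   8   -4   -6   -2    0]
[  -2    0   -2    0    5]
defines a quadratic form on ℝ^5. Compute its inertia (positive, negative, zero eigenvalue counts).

step 0: pivot -7 → sign −
step 1: pivot 2/7 → sign +
step 2: pivot 1 → sign +
step 3: pivot 2 → sign +
step 4: pivot 1 → sign +
signature = (4, 1, 0)

Answer: (4, 1, 0)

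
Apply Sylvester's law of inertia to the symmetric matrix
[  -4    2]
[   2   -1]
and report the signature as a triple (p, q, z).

Answer: (0, 1, 1)

Derivation:
step 0: pivot -4 → sign −
step 1: row/col 1 already zero → sign 0
signature = (0, 1, 1)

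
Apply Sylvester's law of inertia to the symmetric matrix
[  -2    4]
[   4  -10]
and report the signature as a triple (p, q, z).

Answer: (0, 2, 0)

Derivation:
step 0: pivot -2 → sign −
step 1: pivot -2 → sign −
signature = (0, 2, 0)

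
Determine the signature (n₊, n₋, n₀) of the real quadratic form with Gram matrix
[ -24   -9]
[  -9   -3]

step 0: pivot -24 → sign −
step 1: pivot 3/8 → sign +
signature = (1, 1, 0)

Answer: (1, 1, 0)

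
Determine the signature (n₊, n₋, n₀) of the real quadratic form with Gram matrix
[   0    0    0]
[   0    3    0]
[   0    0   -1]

Answer: (1, 1, 1)

Derivation:
step 0: pivot 3 → sign +
step 1: pivot -1 → sign −
step 2: row/col 2 already zero → sign 0
signature = (1, 1, 1)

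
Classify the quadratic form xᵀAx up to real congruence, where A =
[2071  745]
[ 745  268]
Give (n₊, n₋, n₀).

step 0: pivot 2071 → sign +
step 1: pivot 3/2071 → sign +
signature = (2, 0, 0)

Answer: (2, 0, 0)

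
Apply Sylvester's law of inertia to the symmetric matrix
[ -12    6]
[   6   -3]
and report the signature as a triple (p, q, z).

step 0: pivot -12 → sign −
step 1: row/col 1 already zero → sign 0
signature = (0, 1, 1)

Answer: (0, 1, 1)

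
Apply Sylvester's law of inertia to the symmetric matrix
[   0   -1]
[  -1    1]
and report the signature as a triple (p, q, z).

step 0: pivot 1 → sign +
step 1: pivot -1 → sign −
signature = (1, 1, 0)

Answer: (1, 1, 0)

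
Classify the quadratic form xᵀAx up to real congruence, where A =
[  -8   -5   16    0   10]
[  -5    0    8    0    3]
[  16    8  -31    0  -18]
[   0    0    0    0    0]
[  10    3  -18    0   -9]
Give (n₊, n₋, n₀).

step 0: pivot -8 → sign −
step 1: pivot 25/8 → sign +
step 2: pivot -7/25 → sign −
step 3: pivot 1/7 → sign +
step 4: row/col 4 already zero → sign 0
signature = (2, 2, 1)

Answer: (2, 2, 1)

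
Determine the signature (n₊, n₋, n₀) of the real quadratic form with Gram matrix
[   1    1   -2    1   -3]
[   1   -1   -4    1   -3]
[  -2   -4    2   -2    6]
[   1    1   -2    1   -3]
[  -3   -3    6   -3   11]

step 0: pivot 1 → sign +
step 1: pivot -2 → sign −
step 2: pivot 2 → sign +
step 3: row/col 3 already zero → sign 0
step 4: row/col 4 already zero → sign 0
signature = (2, 1, 2)

Answer: (2, 1, 2)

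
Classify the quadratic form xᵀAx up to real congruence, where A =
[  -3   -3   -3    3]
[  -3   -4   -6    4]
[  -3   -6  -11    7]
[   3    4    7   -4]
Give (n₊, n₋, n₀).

Answer: (1, 3, 0)

Derivation:
step 0: pivot -3 → sign −
step 1: pivot -1 → sign −
step 2: pivot 1 → sign +
step 3: pivot -1 → sign −
signature = (1, 3, 0)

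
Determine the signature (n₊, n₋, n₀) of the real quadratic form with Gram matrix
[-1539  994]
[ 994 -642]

step 0: pivot -1539 → sign −
step 1: pivot -2/1539 → sign −
signature = (0, 2, 0)

Answer: (0, 2, 0)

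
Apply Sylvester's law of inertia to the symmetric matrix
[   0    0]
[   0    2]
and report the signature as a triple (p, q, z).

step 0: pivot 2 → sign +
step 1: row/col 1 already zero → sign 0
signature = (1, 0, 1)

Answer: (1, 0, 1)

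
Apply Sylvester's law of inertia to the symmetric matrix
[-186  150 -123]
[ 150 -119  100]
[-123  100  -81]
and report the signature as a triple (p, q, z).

step 0: pivot -186 → sign −
step 1: pivot 61/31 → sign +
step 2: pivot 1/122 → sign +
signature = (2, 1, 0)

Answer: (2, 1, 0)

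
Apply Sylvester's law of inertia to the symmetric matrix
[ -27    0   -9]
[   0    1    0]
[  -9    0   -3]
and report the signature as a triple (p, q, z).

Answer: (1, 1, 1)

Derivation:
step 0: pivot -27 → sign −
step 1: pivot 1 → sign +
step 2: row/col 2 already zero → sign 0
signature = (1, 1, 1)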